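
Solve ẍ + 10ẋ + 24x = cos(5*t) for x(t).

x = -cos(5*t)/2501 + 50*sin(5*t)/2501 + C1*exp(-4*t) + C2*exp(-6*t)

Characteristic equation r² + 10r + 24 = 0 factors as (r + 4)(r + 6) = 0, so r = -4, -6.
Hence x_h = C1*exp(-4*t) + C2*exp(-6*t).
Try x_p = A*cos(5*t) + B*sin(5*t). Substituting and equating the coefficients of cos(5t) and sin(5t) gives A = -1/2501, B = 50/2501, so x_p = -cos(5*t)/2501 + 50*sin(5*t)/2501.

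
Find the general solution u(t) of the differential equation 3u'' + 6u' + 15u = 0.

Divide through by 3: u'' + 2u' + 5u = 0.
Characteristic equation r² + 2r + 5 = 0 has discriminant (2)² - 4·(5) = -16 < 0, so r = -1 ± 2i.
Hence u_h = C1*cos(2*t)*exp(-t) + C2*exp(-t)*sin(2*t).

u = C1*cos(2*t)*exp(-t) + C2*exp(-t)*sin(2*t)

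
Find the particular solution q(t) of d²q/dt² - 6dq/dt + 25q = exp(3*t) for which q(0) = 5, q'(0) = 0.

Characteristic equation r² - 6r + 25 = 0 has discriminant (-6)² - 4·(25) = -64 < 0, so r = 3 ± 4i.
Hence q_h = C1*cos(4*t)*exp(3*t) + C2*exp(3*t)*sin(4*t).
Try q_p = A*exp(3*t). Substituting into the equation and dividing by exp(3*t) gives A = 1/16, so q_p = exp(3*t)/16.
General solution: q = exp(3*t)/16 + C1*cos(4*t)*exp(3*t) + C2*exp(3*t)*sin(4*t).
Apply the initial conditions: q(0) = 1/16 + C1 = 5 and q'(0) = 3/16 + 3*C1 + 4*C2 = 0. Solving gives C1 = 79/16, C2 = -15/4.

q = exp(3*t)/16 - 15*exp(3*t)*sin(4*t)/4 + 79*cos(4*t)*exp(3*t)/16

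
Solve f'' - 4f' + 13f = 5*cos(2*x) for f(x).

Characteristic equation r² - 4r + 13 = 0 has discriminant (-4)² - 4·(13) = -36 < 0, so r = 2 ± 3i.
Hence f_h = C1*cos(3*x)*exp(2*x) + C2*exp(2*x)*sin(3*x).
Try f_p = A*cos(2*x) + B*sin(2*x). Substituting and equating the coefficients of cos(2x) and sin(2x) gives A = 9/29, B = -8/29, so f_p = -8*sin(2*x)/29 + 9*cos(2*x)/29.

f = -8*sin(2*x)/29 + 9*cos(2*x)/29 + C1*cos(3*x)*exp(2*x) + C2*exp(2*x)*sin(3*x)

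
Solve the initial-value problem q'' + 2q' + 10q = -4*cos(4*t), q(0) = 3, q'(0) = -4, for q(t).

Characteristic equation r² + 2r + 10 = 0 has discriminant (2)² - 4·(10) = -36 < 0, so r = -1 ± 3i.
Hence q_h = C1*cos(3*t)*exp(-t) + C2*exp(-t)*sin(3*t).
Try q_p = A*cos(4*t) + B*sin(4*t). Substituting and equating the coefficients of cos(4t) and sin(4t) gives A = 6/25, B = -8/25, so q_p = -8*sin(4*t)/25 + 6*cos(4*t)/25.
General solution: q = -8*sin(4*t)/25 + 6*cos(4*t)/25 + C1*cos(3*t)*exp(-t) + C2*exp(-t)*sin(3*t).
Apply the initial conditions: q(0) = 6/25 + C1 = 3 and q'(0) = -32/25 - C1 + 3*C2 = -4. Solving gives C1 = 69/25, C2 = 1/75.

q = -8*sin(4*t)/25 + 6*cos(4*t)/25 + exp(-t)*sin(3*t)/75 + 69*cos(3*t)*exp(-t)/25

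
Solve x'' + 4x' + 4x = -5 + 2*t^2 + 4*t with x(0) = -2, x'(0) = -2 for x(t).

x = -3/2 + t**2/2 - exp(-2*t)/2 - 3*t*exp(-2*t)

Characteristic equation r² + 4r + 4 = 0 has discriminant (4)² - 4·(4) = 0, so r = -2 is a repeated root.
Hence x_h = (C1 + C2*t)*exp(-2*t).
For the particular solution try x_p = A0 + A1*t + A2*t^2. Substituting and matching coefficients of each power of t gives A0 = -3/2, A1 = 0, A2 = 1/2, so x_p = -3/2 + t^2/2.
General solution: x = -3/2 + t^2/2 + C1*exp(-2*t) + C2*t*exp(-2*t).
Apply the initial conditions: x(0) = -3/2 + C1 = -2 and x'(0) = C2 - 2*C1 = -2. Solving gives C1 = -1/2, C2 = -3.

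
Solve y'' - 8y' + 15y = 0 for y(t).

Characteristic equation r² - 8r + 15 = 0 factors as (r - 3)(r - 5) = 0, so r = 3, 5.
Hence y_h = C1*exp(3*t) + C2*exp(5*t).

y = C1*exp(3*t) + C2*exp(5*t)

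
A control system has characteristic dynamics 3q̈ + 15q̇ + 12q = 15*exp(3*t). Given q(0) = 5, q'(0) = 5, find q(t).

Divide through by 3: q'' + 5q' + 4q = 5*exp(3*t).
Characteristic equation r² + 5r + 4 = 0 factors as (r + 1)(r + 4) = 0, so r = -1, -4.
Hence q_h = C1*exp(-t) + C2*exp(-4*t).
Try q_p = A*exp(3*t). Substituting into the equation and dividing by exp(3*t) gives A = 5/28, so q_p = 5*exp(3*t)/28.
General solution: q = 5*exp(3*t)/28 + C1*exp(-t) + C2*exp(-4*t).
Apply the initial conditions: q(0) = 5/28 + C1 + C2 = 5 and q'(0) = 15/28 - C1 - 4*C2 = 5. Solving gives C1 = 95/12, C2 = -65/21.

q = -65*exp(-4*t)/21 + 5*exp(3*t)/28 + 95*exp(-t)/12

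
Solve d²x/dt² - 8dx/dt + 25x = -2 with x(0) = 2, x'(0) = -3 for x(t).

x = -2/25 - 283*exp(4*t)*sin(3*t)/75 + 52*cos(3*t)*exp(4*t)/25

Characteristic equation r² - 8r + 25 = 0 has discriminant (-8)² - 4·(25) = -36 < 0, so r = 4 ± 3i.
Hence x_h = C1*cos(3*t)*exp(4*t) + C2*exp(4*t)*sin(3*t).
For the particular solution try x_p = A0. Substituting and matching coefficients of each power of t gives A0 = -2/25, so x_p = -2/25.
General solution: x = -2/25 + C1*cos(3*t)*exp(4*t) + C2*exp(4*t)*sin(3*t).
Apply the initial conditions: x(0) = -2/25 + C1 = 2 and x'(0) = 3*C2 + 4*C1 = -3. Solving gives C1 = 52/25, C2 = -283/75.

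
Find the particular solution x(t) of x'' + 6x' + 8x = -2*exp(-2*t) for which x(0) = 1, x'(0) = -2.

x = -exp(-4*t)/2 + 3*exp(-2*t)/2 - t*exp(-2*t)

Characteristic equation r² + 6r + 8 = 0 factors as (r + 4)(r + 2) = 0, so r = -4, -2.
Hence x_h = C1*exp(-4*t) + C2*exp(-2*t).
Since exp(-2*t) solves the homogeneous equation (r = -2 is a root of multiplicity 1), multiply the trial by t. Try x_p = A*t*exp(-2*t). Substituting into the equation and dividing by exp(-2*t) gives A = -1, so x_p = -t*exp(-2*t).
General solution: x = C1*exp(-4*t) + C2*exp(-2*t) - t*exp(-2*t).
Apply the initial conditions: x(0) = C1 + C2 = 1 and x'(0) = -1 - 4*C1 - 2*C2 = -2. Solving gives C1 = -1/2, C2 = 3/2.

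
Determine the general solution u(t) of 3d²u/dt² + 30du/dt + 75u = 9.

Divide through by 3: u'' + 10u' + 25u = 3.
Characteristic equation r² + 10r + 25 = 0 has discriminant (10)² - 4·(25) = 0, so r = -5 is a repeated root.
Hence u_h = (C1 + C2*t)*exp(-5*t).
For the particular solution try u_p = A0. Substituting and matching coefficients of each power of t gives A0 = 3/25, so u_p = 3/25.

u = 3/25 + C1*exp(-5*t) + C2*t*exp(-5*t)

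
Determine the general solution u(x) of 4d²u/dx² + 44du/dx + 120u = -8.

Divide through by 4: u'' + 11u' + 30u = -2.
Characteristic equation r² + 11r + 30 = 0 factors as (r + 5)(r + 6) = 0, so r = -5, -6.
Hence u_h = C1*exp(-5*x) + C2*exp(-6*x).
For the particular solution try u_p = A0. Substituting and matching coefficients of each power of x gives A0 = -1/15, so u_p = -1/15.

u = -1/15 + C1*exp(-5*x) + C2*exp(-6*x)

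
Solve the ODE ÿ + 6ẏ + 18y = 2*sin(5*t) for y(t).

y = -60*cos(5*t)/949 - 14*sin(5*t)/949 + C1*cos(3*t)*exp(-3*t) + C2*exp(-3*t)*sin(3*t)

Characteristic equation r² + 6r + 18 = 0 has discriminant (6)² - 4·(18) = -36 < 0, so r = -3 ± 3i.
Hence y_h = C1*cos(3*t)*exp(-3*t) + C2*exp(-3*t)*sin(3*t).
Try y_p = A*cos(5*t) + B*sin(5*t). Substituting and equating the coefficients of cos(5t) and sin(5t) gives A = -60/949, B = -14/949, so y_p = -60*cos(5*t)/949 - 14*sin(5*t)/949.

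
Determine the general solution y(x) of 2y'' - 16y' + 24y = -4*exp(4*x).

y = exp(4*x)/2 + C1*exp(6*x) + C2*exp(2*x)

Divide through by 2: y'' - 8y' + 12y = -2*exp(4*x).
Characteristic equation r² - 8r + 12 = 0 factors as (r - 6)(r - 2) = 0, so r = 6, 2.
Hence y_h = C1*exp(6*x) + C2*exp(2*x).
Try y_p = A*exp(4*x). Substituting into the equation and dividing by exp(4*x) gives A = 1/2, so y_p = exp(4*x)/2.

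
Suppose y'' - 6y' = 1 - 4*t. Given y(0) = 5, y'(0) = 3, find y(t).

Characteristic equation r² - 6r = 0 factors as (r - 6)r = 0, so r = 6, 0.
Hence y_h = C1*exp(6*t) + C2.
Since 0 is a characteristic root (multiplicity 1), multiply the polynomial trial by t: try y_p = t*(A0 + A1*t). Substituting and matching coefficients of each power of t gives A0 = -1/18, A1 = 1/3, so y_p = -t/18 + t^2/3.
General solution: y = C2 - t/18 + t^2/3 + C1*exp(6*t).
Apply the initial conditions: y(0) = C1 + C2 = 5 and y'(0) = -1/18 + 6*C1 = 3. Solving gives C1 = 55/108, C2 = 485/108.

y = 485/108 - t/18 + t**2/3 + 55*exp(6*t)/108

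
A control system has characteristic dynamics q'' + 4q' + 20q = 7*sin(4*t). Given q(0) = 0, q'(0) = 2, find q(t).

Characteristic equation r² + 4r + 20 = 0 has discriminant (4)² - 4·(20) = -64 < 0, so r = -2 ± 4i.
Hence q_h = C1*cos(4*t)*exp(-2*t) + C2*exp(-2*t)*sin(4*t).
Try q_p = A*cos(4*t) + B*sin(4*t). Substituting and equating the coefficients of cos(4t) and sin(4t) gives A = -7/17, B = 7/68, so q_p = -7*cos(4*t)/17 + 7*sin(4*t)/68.
General solution: q = -7*cos(4*t)/17 + 7*sin(4*t)/68 + C1*cos(4*t)*exp(-2*t) + C2*exp(-2*t)*sin(4*t).
Apply the initial conditions: q(0) = -7/17 + C1 = 0 and q'(0) = 7/17 - 2*C1 + 4*C2 = 2. Solving gives C1 = 7/17, C2 = 41/68.

q = -7*cos(4*t)/17 + 7*sin(4*t)/68 + 7*cos(4*t)*exp(-2*t)/17 + 41*exp(-2*t)*sin(4*t)/68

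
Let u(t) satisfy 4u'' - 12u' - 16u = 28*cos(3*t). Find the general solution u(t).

u = -91*cos(3*t)/250 - 63*sin(3*t)/250 + C1*exp(-t) + C2*exp(4*t)

Divide through by 4: u'' - 3u' - 4u = 7*cos(3*t).
Characteristic equation r² - 3r - 4 = 0 factors as (r + 1)(r - 4) = 0, so r = -1, 4.
Hence u_h = C1*exp(-t) + C2*exp(4*t).
Try u_p = A*cos(3*t) + B*sin(3*t). Substituting and equating the coefficients of cos(3t) and sin(3t) gives A = -91/250, B = -63/250, so u_p = -91*cos(3*t)/250 - 63*sin(3*t)/250.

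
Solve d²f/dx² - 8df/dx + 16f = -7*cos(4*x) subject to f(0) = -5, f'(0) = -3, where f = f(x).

f = -5*exp(4*x) + 7*sin(4*x)/32 + 129*x*exp(4*x)/8

Characteristic equation r² - 8r + 16 = 0 has discriminant (-8)² - 4·(16) = 0, so r = 4 is a repeated root.
Hence f_h = (C1 + C2*x)*exp(4*x).
Try f_p = A*cos(4*x) + B*sin(4*x). Substituting and equating the coefficients of cos(4x) and sin(4x) gives A = 0, B = 7/32, so f_p = 7*sin(4*x)/32.
General solution: f = 7*sin(4*x)/32 + C1*exp(4*x) + C2*x*exp(4*x).
Apply the initial conditions: f(0) = C1 = -5 and f'(0) = 7/8 + C2 + 4*C1 = -3. Solving gives C1 = -5, C2 = 129/8.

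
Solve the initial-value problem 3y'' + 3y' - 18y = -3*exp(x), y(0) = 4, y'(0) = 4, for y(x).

Divide through by 3: y'' + y' - 6y = -exp(x).
Characteristic equation r² + r - 6 = 0 factors as (r + 3)(r - 2) = 0, so r = -3, 2.
Hence y_h = C1*exp(-3*x) + C2*exp(2*x).
Try y_p = A*exp(x). Substituting into the equation and dividing by exp(x) gives A = 1/4, so y_p = exp(x)/4.
General solution: y = exp(x)/4 + C1*exp(-3*x) + C2*exp(2*x).
Apply the initial conditions: y(0) = 1/4 + C1 + C2 = 4 and y'(0) = 1/4 - 3*C1 + 2*C2 = 4. Solving gives C1 = 3/4, C2 = 3.

y = 3*exp(2*x) + exp(x)/4 + 3*exp(-3*x)/4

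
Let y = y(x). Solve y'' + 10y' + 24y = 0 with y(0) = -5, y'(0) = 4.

Characteristic equation r² + 10r + 24 = 0 factors as (r + 4)(r + 6) = 0, so r = -4, -6.
Hence y_h = C1*exp(-4*x) + C2*exp(-6*x).
Apply the initial conditions: y(0) = C1 + C2 = -5 and y'(0) = -6*C2 - 4*C1 = 4. Solving gives C1 = -13, C2 = 8.

y = -13*exp(-4*x) + 8*exp(-6*x)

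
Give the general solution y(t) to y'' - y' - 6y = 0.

Characteristic equation r² - r - 6 = 0 factors as (r - 3)(r + 2) = 0, so r = 3, -2.
Hence y_h = C1*exp(3*t) + C2*exp(-2*t).

y = C1*exp(3*t) + C2*exp(-2*t)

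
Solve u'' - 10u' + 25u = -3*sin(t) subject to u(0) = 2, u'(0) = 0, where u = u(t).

u = -18*sin(t)/169 - 15*cos(t)/338 + 691*exp(5*t)/338 - 263*t*exp(5*t)/26

Characteristic equation r² - 10r + 25 = 0 has discriminant (-10)² - 4·(25) = 0, so r = 5 is a repeated root.
Hence u_h = (C1 + C2*t)*exp(5*t).
Try u_p = A*cos(t) + B*sin(t). Substituting and equating the coefficients of cos(t) and sin(t) gives A = -15/338, B = -18/169, so u_p = -18*sin(t)/169 - 15*cos(t)/338.
General solution: u = -18*sin(t)/169 - 15*cos(t)/338 + C1*exp(5*t) + C2*t*exp(5*t).
Apply the initial conditions: u(0) = -15/338 + C1 = 2 and u'(0) = -18/169 + C2 + 5*C1 = 0. Solving gives C1 = 691/338, C2 = -263/26.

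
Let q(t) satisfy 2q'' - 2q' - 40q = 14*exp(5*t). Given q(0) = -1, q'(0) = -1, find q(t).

Divide through by 2: q'' - q' - 20q = 7*exp(5*t).
Characteristic equation r² - r - 20 = 0 factors as (r + 4)(r - 5) = 0, so r = -4, 5.
Hence q_h = C1*exp(-4*t) + C2*exp(5*t).
Since exp(5*t) solves the homogeneous equation (r = 5 is a root of multiplicity 1), multiply the trial by t. Try q_p = A*t*exp(5*t). Substituting into the equation and dividing by exp(5*t) gives A = 7/9, so q_p = 7*t*exp(5*t)/9.
General solution: q = C1*exp(-4*t) + C2*exp(5*t) + 7*t*exp(5*t)/9.
Apply the initial conditions: q(0) = C1 + C2 = -1 and q'(0) = 7/9 - 4*C1 + 5*C2 = -1. Solving gives C1 = -29/81, C2 = -52/81.

q = -52*exp(5*t)/81 - 29*exp(-4*t)/81 + 7*t*exp(5*t)/9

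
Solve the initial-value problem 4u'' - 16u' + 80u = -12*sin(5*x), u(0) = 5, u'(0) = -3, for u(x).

Divide through by 4: u'' - 4u' + 20u = -3*sin(5*x).
Characteristic equation r² - 4r + 20 = 0 has discriminant (-4)² - 4·(20) = -64 < 0, so r = 2 ± 4i.
Hence u_h = C1*cos(4*x)*exp(2*x) + C2*exp(2*x)*sin(4*x).
Try u_p = A*cos(5*x) + B*sin(5*x). Substituting and equating the coefficients of cos(5x) and sin(5x) gives A = -12/85, B = 3/85, so u_p = -12*cos(5*x)/85 + 3*sin(5*x)/85.
General solution: u = -12*cos(5*x)/85 + 3*sin(5*x)/85 + C1*cos(4*x)*exp(2*x) + C2*exp(2*x)*sin(4*x).
Apply the initial conditions: u(0) = -12/85 + C1 = 5 and u'(0) = 3/17 + 2*C1 + 4*C2 = -3. Solving gives C1 = 437/85, C2 = -286/85.

u = -12*cos(5*x)/85 + 3*sin(5*x)/85 - 286*exp(2*x)*sin(4*x)/85 + 437*cos(4*x)*exp(2*x)/85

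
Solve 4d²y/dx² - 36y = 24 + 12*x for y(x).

y = -2/3 - x/3 + C1*exp(3*x) + C2*exp(-3*x)

Divide through by 4: y'' - 9y = 6 + 3*x.
Characteristic equation r² - 9 = 0 factors as (r - 3)(r + 3) = 0, so r = 3, -3.
Hence y_h = C1*exp(3*x) + C2*exp(-3*x).
For the particular solution try y_p = A0 + A1*x. Substituting and matching coefficients of each power of x gives A0 = -2/3, A1 = -1/3, so y_p = -2/3 - x/3.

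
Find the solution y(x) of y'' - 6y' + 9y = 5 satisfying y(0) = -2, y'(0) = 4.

y = 5/9 - 23*exp(3*x)/9 + 35*x*exp(3*x)/3

Characteristic equation r² - 6r + 9 = 0 has discriminant (-6)² - 4·(9) = 0, so r = 3 is a repeated root.
Hence y_h = (C1 + C2*x)*exp(3*x).
For the particular solution try y_p = A0. Substituting and matching coefficients of each power of x gives A0 = 5/9, so y_p = 5/9.
General solution: y = 5/9 + C1*exp(3*x) + C2*x*exp(3*x).
Apply the initial conditions: y(0) = 5/9 + C1 = -2 and y'(0) = C2 + 3*C1 = 4. Solving gives C1 = -23/9, C2 = 35/3.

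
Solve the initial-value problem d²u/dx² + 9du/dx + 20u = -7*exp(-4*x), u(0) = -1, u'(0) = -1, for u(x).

Characteristic equation r² + 9r + 20 = 0 factors as (r + 4)(r + 5) = 0, so r = -4, -5.
Hence u_h = C1*exp(-4*x) + C2*exp(-5*x).
Since exp(-4*x) solves the homogeneous equation (r = -4 is a root of multiplicity 1), multiply the trial by x. Try u_p = A*x*exp(-4*x). Substituting into the equation and dividing by exp(-4*x) gives A = -7, so u_p = -7*x*exp(-4*x).
General solution: u = C1*exp(-4*x) + C2*exp(-5*x) - 7*x*exp(-4*x).
Apply the initial conditions: u(0) = C1 + C2 = -1 and u'(0) = -7 - 5*C2 - 4*C1 = -1. Solving gives C1 = 1, C2 = -2.

u = -2*exp(-5*x) - 7*x*exp(-4*x) + exp(-4*x)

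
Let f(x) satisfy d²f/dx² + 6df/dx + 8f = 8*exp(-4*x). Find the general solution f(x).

f = C1*exp(-2*x) + C2*exp(-4*x) - 4*x*exp(-4*x)

Characteristic equation r² + 6r + 8 = 0 factors as (r + 2)(r + 4) = 0, so r = -2, -4.
Hence f_h = C1*exp(-2*x) + C2*exp(-4*x).
Since exp(-4*x) solves the homogeneous equation (r = -4 is a root of multiplicity 1), multiply the trial by x. Try f_p = A*x*exp(-4*x). Substituting into the equation and dividing by exp(-4*x) gives A = -4, so f_p = -4*x*exp(-4*x).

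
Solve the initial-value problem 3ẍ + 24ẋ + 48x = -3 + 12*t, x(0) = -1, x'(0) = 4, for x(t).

x = -3/16 - 13*exp(-4*t)/16 + t/4 + t*exp(-4*t)/2

Divide through by 3: x'' + 8x' + 16x = -1 + 4*t.
Characteristic equation r² + 8r + 16 = 0 has discriminant (8)² - 4·(16) = 0, so r = -4 is a repeated root.
Hence x_h = (C1 + C2*t)*exp(-4*t).
For the particular solution try x_p = A0 + A1*t. Substituting and matching coefficients of each power of t gives A0 = -3/16, A1 = 1/4, so x_p = -3/16 + t/4.
General solution: x = -3/16 + t/4 + C1*exp(-4*t) + C2*t*exp(-4*t).
Apply the initial conditions: x(0) = -3/16 + C1 = -1 and x'(0) = 1/4 + C2 - 4*C1 = 4. Solving gives C1 = -13/16, C2 = 1/2.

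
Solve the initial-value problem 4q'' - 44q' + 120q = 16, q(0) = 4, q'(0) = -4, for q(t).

Divide through by 4: q'' - 11q' + 30q = 4.
Characteristic equation r² - 11r + 30 = 0 factors as (r - 6)(r - 5) = 0, so r = 6, 5.
Hence q_h = C1*exp(6*t) + C2*exp(5*t).
For the particular solution try q_p = A0. Substituting and matching coefficients of each power of t gives A0 = 2/15, so q_p = 2/15.
General solution: q = 2/15 + C1*exp(6*t) + C2*exp(5*t).
Apply the initial conditions: q(0) = 2/15 + C1 + C2 = 4 and q'(0) = 5*C2 + 6*C1 = -4. Solving gives C1 = -70/3, C2 = 136/5.

q = 2/15 - 70*exp(6*t)/3 + 136*exp(5*t)/5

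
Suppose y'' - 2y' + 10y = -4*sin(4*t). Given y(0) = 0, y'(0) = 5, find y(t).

Characteristic equation r² - 2r + 10 = 0 has discriminant (-2)² - 4·(10) = -36 < 0, so r = 1 ± 3i.
Hence y_h = C1*cos(3*t)*exp(t) + C2*exp(t)*sin(3*t).
Try y_p = A*cos(4*t) + B*sin(4*t). Substituting and equating the coefficients of cos(4t) and sin(4t) gives A = -8/25, B = 6/25, so y_p = -8*cos(4*t)/25 + 6*sin(4*t)/25.
General solution: y = -8*cos(4*t)/25 + 6*sin(4*t)/25 + C1*cos(3*t)*exp(t) + C2*exp(t)*sin(3*t).
Apply the initial conditions: y(0) = -8/25 + C1 = 0 and y'(0) = 24/25 + C1 + 3*C2 = 5. Solving gives C1 = 8/25, C2 = 31/25.

y = -8*cos(4*t)/25 + 6*sin(4*t)/25 + 8*cos(3*t)*exp(t)/25 + 31*exp(t)*sin(3*t)/25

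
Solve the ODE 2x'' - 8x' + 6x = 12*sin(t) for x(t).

Divide through by 2: x'' - 4x' + 3x = 6*sin(t).
Characteristic equation r² - 4r + 3 = 0 factors as (r - 3)(r - 1) = 0, so r = 3, 1.
Hence x_h = C1*exp(3*t) + C2*exp(t).
Try x_p = A*cos(t) + B*sin(t). Substituting and equating the coefficients of cos(t) and sin(t) gives A = 6/5, B = 3/5, so x_p = 3*sin(t)/5 + 6*cos(t)/5.

x = 3*sin(t)/5 + 6*cos(t)/5 + C1*exp(3*t) + C2*exp(t)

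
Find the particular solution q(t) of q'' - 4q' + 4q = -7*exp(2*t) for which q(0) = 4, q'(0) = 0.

q = 4*exp(2*t) - 8*t*exp(2*t) - 7*t**2*exp(2*t)/2

Characteristic equation r² - 4r + 4 = 0 has discriminant (-4)² - 4·(4) = 0, so r = 2 is a repeated root.
Hence q_h = (C1 + C2*t)*exp(2*t).
Since exp(2*t) solves the homogeneous equation (r = 2 is a root of multiplicity 2), multiply the trial by t^2. Try q_p = A*t^2*exp(2*t). Substituting into the equation and dividing by exp(2*t) gives A = -7/2, so q_p = -7*t^2*exp(2*t)/2.
General solution: q = C1*exp(2*t) - 7*t^2*exp(2*t)/2 + C2*t*exp(2*t).
Apply the initial conditions: q(0) = C1 = 4 and q'(0) = C2 + 2*C1 = 0. Solving gives C1 = 4, C2 = -8.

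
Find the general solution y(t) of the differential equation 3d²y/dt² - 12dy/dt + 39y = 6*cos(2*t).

Divide through by 3: y'' - 4y' + 13y = 2*cos(2*t).
Characteristic equation r² - 4r + 13 = 0 has discriminant (-4)² - 4·(13) = -36 < 0, so r = 2 ± 3i.
Hence y_h = C1*cos(3*t)*exp(2*t) + C2*exp(2*t)*sin(3*t).
Try y_p = A*cos(2*t) + B*sin(2*t). Substituting and equating the coefficients of cos(2t) and sin(2t) gives A = 18/145, B = -16/145, so y_p = -16*sin(2*t)/145 + 18*cos(2*t)/145.

y = -16*sin(2*t)/145 + 18*cos(2*t)/145 + C1*cos(3*t)*exp(2*t) + C2*exp(2*t)*sin(3*t)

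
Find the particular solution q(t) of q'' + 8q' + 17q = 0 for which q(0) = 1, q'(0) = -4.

q = cos(t)*exp(-4*t)

Characteristic equation r² + 8r + 17 = 0 has discriminant (8)² - 4·(17) = -4 < 0, so r = -4 ± i.
Hence q_h = C1*cos(t)*exp(-4*t) + C2*exp(-4*t)*sin(t).
Apply the initial conditions: q(0) = C1 = 1 and q'(0) = C2 - 4*C1 = -4. Solving gives C1 = 1, C2 = 0.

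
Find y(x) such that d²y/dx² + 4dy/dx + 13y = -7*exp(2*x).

y = -7*exp(2*x)/25 + C1*cos(3*x)*exp(-2*x) + C2*exp(-2*x)*sin(3*x)

Characteristic equation r² + 4r + 13 = 0 has discriminant (4)² - 4·(13) = -36 < 0, so r = -2 ± 3i.
Hence y_h = C1*cos(3*x)*exp(-2*x) + C2*exp(-2*x)*sin(3*x).
Try y_p = A*exp(2*x). Substituting into the equation and dividing by exp(2*x) gives A = -7/25, so y_p = -7*exp(2*x)/25.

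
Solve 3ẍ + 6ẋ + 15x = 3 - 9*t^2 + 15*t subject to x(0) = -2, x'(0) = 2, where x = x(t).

x = -19/125 - 3*t**2/5 + 37*t/25 - 231*cos(2*t)*exp(-t)/125 - 83*exp(-t)*sin(2*t)/125

Divide through by 3: x'' + 2x' + 5x = 1 - 3*t^2 + 5*t.
Characteristic equation r² + 2r + 5 = 0 has discriminant (2)² - 4·(5) = -16 < 0, so r = -1 ± 2i.
Hence x_h = C1*cos(2*t)*exp(-t) + C2*exp(-t)*sin(2*t).
For the particular solution try x_p = A0 + A1*t + A2*t^2. Substituting and matching coefficients of each power of t gives A0 = -19/125, A1 = 37/25, A2 = -3/5, so x_p = -19/125 - 3*t^2/5 + 37*t/25.
General solution: x = -19/125 - 3*t^2/5 + 37*t/25 + C1*cos(2*t)*exp(-t) + C2*exp(-t)*sin(2*t).
Apply the initial conditions: x(0) = -19/125 + C1 = -2 and x'(0) = 37/25 - C1 + 2*C2 = 2. Solving gives C1 = -231/125, C2 = -83/125.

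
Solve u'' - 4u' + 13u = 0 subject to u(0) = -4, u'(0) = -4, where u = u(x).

Characteristic equation r² - 4r + 13 = 0 has discriminant (-4)² - 4·(13) = -36 < 0, so r = 2 ± 3i.
Hence u_h = C1*cos(3*x)*exp(2*x) + C2*exp(2*x)*sin(3*x).
Apply the initial conditions: u(0) = C1 = -4 and u'(0) = 2*C1 + 3*C2 = -4. Solving gives C1 = -4, C2 = 4/3.

u = -4*cos(3*x)*exp(2*x) + 4*exp(2*x)*sin(3*x)/3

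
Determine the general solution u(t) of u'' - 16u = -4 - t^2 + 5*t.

Characteristic equation r² - 16 = 0 factors as (r - 4)(r + 4) = 0, so r = 4, -4.
Hence u_h = C1*exp(4*t) + C2*exp(-4*t).
For the particular solution try u_p = A0 + A1*t + A2*t^2. Substituting and matching coefficients of each power of t gives A0 = 33/128, A1 = -5/16, A2 = 1/16, so u_p = 33/128 - 5*t/16 + t^2/16.

u = 33/128 - 5*t/16 + t**2/16 + C1*exp(4*t) + C2*exp(-4*t)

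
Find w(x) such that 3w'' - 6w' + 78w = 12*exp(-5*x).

w = 4*exp(-5*x)/61 + C1*cos(5*x)*exp(x) + C2*exp(x)*sin(5*x)

Divide through by 3: w'' - 2w' + 26w = 4*exp(-5*x).
Characteristic equation r² - 2r + 26 = 0 has discriminant (-2)² - 4·(26) = -100 < 0, so r = 1 ± 5i.
Hence w_h = C1*cos(5*x)*exp(x) + C2*exp(x)*sin(5*x).
Try w_p = A*exp(-5*x). Substituting into the equation and dividing by exp(-5*x) gives A = 4/61, so w_p = 4*exp(-5*x)/61.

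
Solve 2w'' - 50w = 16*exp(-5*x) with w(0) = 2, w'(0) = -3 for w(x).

Divide through by 2: w'' - 25w = 8*exp(-5*x).
Characteristic equation r² - 25 = 0 factors as (r + 5)(r - 5) = 0, so r = -5, 5.
Hence w_h = C1*exp(-5*x) + C2*exp(5*x).
Since exp(-5*x) solves the homogeneous equation (r = -5 is a root of multiplicity 1), multiply the trial by x. Try w_p = A*x*exp(-5*x). Substituting into the equation and dividing by exp(-5*x) gives A = -4/5, so w_p = -4*x*exp(-5*x)/5.
General solution: w = C1*exp(-5*x) + C2*exp(5*x) - 4*x*exp(-5*x)/5.
Apply the initial conditions: w(0) = C1 + C2 = 2 and w'(0) = -4/5 - 5*C1 + 5*C2 = -3. Solving gives C1 = 61/50, C2 = 39/50.

w = 39*exp(5*x)/50 + 61*exp(-5*x)/50 - 4*x*exp(-5*x)/5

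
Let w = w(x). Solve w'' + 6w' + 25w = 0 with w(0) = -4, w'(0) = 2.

w = -4*cos(4*x)*exp(-3*x) - 5*exp(-3*x)*sin(4*x)/2

Characteristic equation r² + 6r + 25 = 0 has discriminant (6)² - 4·(25) = -64 < 0, so r = -3 ± 4i.
Hence w_h = C1*cos(4*x)*exp(-3*x) + C2*exp(-3*x)*sin(4*x).
Apply the initial conditions: w(0) = C1 = -4 and w'(0) = -3*C1 + 4*C2 = 2. Solving gives C1 = -4, C2 = -5/2.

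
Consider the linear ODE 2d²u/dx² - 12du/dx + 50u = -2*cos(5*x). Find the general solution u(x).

Divide through by 2: u'' - 6u' + 25u = -cos(5*x).
Characteristic equation r² - 6r + 25 = 0 has discriminant (-6)² - 4·(25) = -64 < 0, so r = 3 ± 4i.
Hence u_h = C1*cos(4*x)*exp(3*x) + C2*exp(3*x)*sin(4*x).
Try u_p = A*cos(5*x) + B*sin(5*x). Substituting and equating the coefficients of cos(5x) and sin(5x) gives A = 0, B = 1/30, so u_p = sin(5*x)/30.

u = sin(5*x)/30 + C1*cos(4*x)*exp(3*x) + C2*exp(3*x)*sin(4*x)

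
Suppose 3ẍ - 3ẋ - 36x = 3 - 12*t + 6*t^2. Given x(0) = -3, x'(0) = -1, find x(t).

x = -61/432 - 272*exp(-3*t)/189 - 159*exp(4*t)/112 - t**2/6 + 13*t/36

Divide through by 3: x'' - x' - 12x = 1 - 4*t + 2*t^2.
Characteristic equation r² - r - 12 = 0 factors as (r - 4)(r + 3) = 0, so r = 4, -3.
Hence x_h = C1*exp(4*t) + C2*exp(-3*t).
For the particular solution try x_p = A0 + A1*t + A2*t^2. Substituting and matching coefficients of each power of t gives A0 = -61/432, A1 = 13/36, A2 = -1/6, so x_p = -61/432 - t^2/6 + 13*t/36.
General solution: x = -61/432 - t^2/6 + 13*t/36 + C1*exp(4*t) + C2*exp(-3*t).
Apply the initial conditions: x(0) = -61/432 + C1 + C2 = -3 and x'(0) = 13/36 - 3*C2 + 4*C1 = -1. Solving gives C1 = -159/112, C2 = -272/189.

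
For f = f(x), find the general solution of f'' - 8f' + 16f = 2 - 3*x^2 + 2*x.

f = 15/128 - 3*x**2/16 - x/16 + C1*exp(4*x) + C2*x*exp(4*x)

Characteristic equation r² - 8r + 16 = 0 has discriminant (-8)² - 4·(16) = 0, so r = 4 is a repeated root.
Hence f_h = (C1 + C2*x)*exp(4*x).
For the particular solution try f_p = A0 + A1*x + A2*x^2. Substituting and matching coefficients of each power of x gives A0 = 15/128, A1 = -1/16, A2 = -3/16, so f_p = 15/128 - 3*x^2/16 - x/16.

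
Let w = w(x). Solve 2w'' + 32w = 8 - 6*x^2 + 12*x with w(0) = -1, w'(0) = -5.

w = 35/128 - 163*cos(4*x)/128 - 43*sin(4*x)/32 - 3*x**2/16 + 3*x/8

Divide through by 2: w'' + 16w = 4 - 3*x^2 + 6*x.
Characteristic equation r² + 16 = 0 has discriminant (0)² - 4·(16) = -64 < 0, so r = ± 4i.
Hence w_h = C1*cos(4*x) + C2*sin(4*x).
For the particular solution try w_p = A0 + A1*x + A2*x^2. Substituting and matching coefficients of each power of x gives A0 = 35/128, A1 = 3/8, A2 = -3/16, so w_p = 35/128 - 3*x^2/16 + 3*x/8.
General solution: w = 35/128 - 3*x^2/16 + 3*x/8 + C1*cos(4*x) + C2*sin(4*x).
Apply the initial conditions: w(0) = 35/128 + C1 = -1 and w'(0) = 3/8 + 4*C2 = -5. Solving gives C1 = -163/128, C2 = -43/32.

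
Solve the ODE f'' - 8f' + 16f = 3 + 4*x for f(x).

Characteristic equation r² - 8r + 16 = 0 has discriminant (-8)² - 4·(16) = 0, so r = 4 is a repeated root.
Hence f_h = (C1 + C2*x)*exp(4*x).
For the particular solution try f_p = A0 + A1*x. Substituting and matching coefficients of each power of x gives A0 = 5/16, A1 = 1/4, so f_p = 5/16 + x/4.

f = 5/16 + x/4 + C1*exp(4*x) + C2*x*exp(4*x)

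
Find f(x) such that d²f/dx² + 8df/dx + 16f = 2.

Characteristic equation r² + 8r + 16 = 0 has discriminant (8)² - 4·(16) = 0, so r = -4 is a repeated root.
Hence f_h = (C1 + C2*x)*exp(-4*x).
For the particular solution try f_p = A0. Substituting and matching coefficients of each power of x gives A0 = 1/8, so f_p = 1/8.

f = 1/8 + C1*exp(-4*x) + C2*x*exp(-4*x)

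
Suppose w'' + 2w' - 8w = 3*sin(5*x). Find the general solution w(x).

Characteristic equation r² + 2r - 8 = 0 factors as (r - 2)(r + 4) = 0, so r = 2, -4.
Hence w_h = C1*exp(2*x) + C2*exp(-4*x).
Try w_p = A*cos(5*x) + B*sin(5*x). Substituting and equating the coefficients of cos(5x) and sin(5x) gives A = -30/1189, B = -99/1189, so w_p = -99*sin(5*x)/1189 - 30*cos(5*x)/1189.

w = -99*sin(5*x)/1189 - 30*cos(5*x)/1189 + C1*exp(2*x) + C2*exp(-4*x)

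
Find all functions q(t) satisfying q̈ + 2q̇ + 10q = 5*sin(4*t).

q = -3*sin(4*t)/10 - 2*cos(4*t)/5 + C1*cos(3*t)*exp(-t) + C2*exp(-t)*sin(3*t)

Characteristic equation r² + 2r + 10 = 0 has discriminant (2)² - 4·(10) = -36 < 0, so r = -1 ± 3i.
Hence q_h = C1*cos(3*t)*exp(-t) + C2*exp(-t)*sin(3*t).
Try q_p = A*cos(4*t) + B*sin(4*t). Substituting and equating the coefficients of cos(4t) and sin(4t) gives A = -2/5, B = -3/10, so q_p = -3*sin(4*t)/10 - 2*cos(4*t)/5.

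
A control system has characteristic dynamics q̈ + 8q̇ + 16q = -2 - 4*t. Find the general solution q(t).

Characteristic equation r² + 8r + 16 = 0 has discriminant (8)² - 4·(16) = 0, so r = -4 is a repeated root.
Hence q_h = (C1 + C2*t)*exp(-4*t).
For the particular solution try q_p = A0 + A1*t. Substituting and matching coefficients of each power of t gives A0 = 0, A1 = -1/4, so q_p = -t/4.

q = -t/4 + C1*exp(-4*t) + C2*t*exp(-4*t)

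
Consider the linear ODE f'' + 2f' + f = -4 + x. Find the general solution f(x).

Characteristic equation r² + 2r + 1 = 0 has discriminant (2)² - 4·(1) = 0, so r = -1 is a repeated root.
Hence f_h = (C1 + C2*x)*exp(-x).
For the particular solution try f_p = A0 + A1*x. Substituting and matching coefficients of each power of x gives A0 = -6, A1 = 1, so f_p = -6 + x.

f = -6 + x + C1*exp(-x) + C2*x*exp(-x)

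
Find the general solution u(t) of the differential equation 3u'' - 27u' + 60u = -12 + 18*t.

u = -13/200 + 3*t/10 + C1*exp(4*t) + C2*exp(5*t)

Divide through by 3: u'' - 9u' + 20u = -4 + 6*t.
Characteristic equation r² - 9r + 20 = 0 factors as (r - 4)(r - 5) = 0, so r = 4, 5.
Hence u_h = C1*exp(4*t) + C2*exp(5*t).
For the particular solution try u_p = A0 + A1*t. Substituting and matching coefficients of each power of t gives A0 = -13/200, A1 = 3/10, so u_p = -13/200 + 3*t/10.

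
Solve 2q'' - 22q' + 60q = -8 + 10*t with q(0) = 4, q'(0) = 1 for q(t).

q = -13/180 - 703*exp(6*t)/36 + t/6 + 118*exp(5*t)/5

Divide through by 2: q'' - 11q' + 30q = -4 + 5*t.
Characteristic equation r² - 11r + 30 = 0 factors as (r - 6)(r - 5) = 0, so r = 6, 5.
Hence q_h = C1*exp(6*t) + C2*exp(5*t).
For the particular solution try q_p = A0 + A1*t. Substituting and matching coefficients of each power of t gives A0 = -13/180, A1 = 1/6, so q_p = -13/180 + t/6.
General solution: q = -13/180 + t/6 + C1*exp(6*t) + C2*exp(5*t).
Apply the initial conditions: q(0) = -13/180 + C1 + C2 = 4 and q'(0) = 1/6 + 5*C2 + 6*C1 = 1. Solving gives C1 = -703/36, C2 = 118/5.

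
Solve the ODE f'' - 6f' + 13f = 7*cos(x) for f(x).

f = -7*sin(x)/30 + 7*cos(x)/15 + C1*cos(2*x)*exp(3*x) + C2*exp(3*x)*sin(2*x)

Characteristic equation r² - 6r + 13 = 0 has discriminant (-6)² - 4·(13) = -16 < 0, so r = 3 ± 2i.
Hence f_h = C1*cos(2*x)*exp(3*x) + C2*exp(3*x)*sin(2*x).
Try f_p = A*cos(x) + B*sin(x). Substituting and equating the coefficients of cos(x) and sin(x) gives A = 7/15, B = -7/30, so f_p = -7*sin(x)/30 + 7*cos(x)/15.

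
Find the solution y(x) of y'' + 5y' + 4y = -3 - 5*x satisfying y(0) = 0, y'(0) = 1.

Characteristic equation r² + 5r + 4 = 0 factors as (r + 4)(r + 1) = 0, so r = -4, -1.
Hence y_h = C1*exp(-4*x) + C2*exp(-x).
For the particular solution try y_p = A0 + A1*x. Substituting and matching coefficients of each power of x gives A0 = 13/16, A1 = -5/4, so y_p = 13/16 - 5*x/4.
General solution: y = 13/16 - 5*x/4 + C1*exp(-4*x) + C2*exp(-x).
Apply the initial conditions: y(0) = 13/16 + C1 + C2 = 0 and y'(0) = -5/4 - C2 - 4*C1 = 1. Solving gives C1 = -23/48, C2 = -1/3.

y = 13/16 - 23*exp(-4*x)/48 - 5*x/4 - exp(-x)/3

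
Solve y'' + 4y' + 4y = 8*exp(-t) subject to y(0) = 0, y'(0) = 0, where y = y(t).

Characteristic equation r² + 4r + 4 = 0 has discriminant (4)² - 4·(4) = 0, so r = -2 is a repeated root.
Hence y_h = (C1 + C2*t)*exp(-2*t).
Try y_p = A*exp(-t). Substituting into the equation and dividing by exp(-t) gives A = 8, so y_p = 8*exp(-t).
General solution: y = 8*exp(-t) + C1*exp(-2*t) + C2*t*exp(-2*t).
Apply the initial conditions: y(0) = 8 + C1 = 0 and y'(0) = -8 + C2 - 2*C1 = 0. Solving gives C1 = -8, C2 = -8.

y = -8*exp(-2*t) + 8*exp(-t) - 8*t*exp(-2*t)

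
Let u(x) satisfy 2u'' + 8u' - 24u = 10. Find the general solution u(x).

Divide through by 2: u'' + 4u' - 12u = 5.
Characteristic equation r² + 4r - 12 = 0 factors as (r - 2)(r + 6) = 0, so r = 2, -6.
Hence u_h = C1*exp(2*x) + C2*exp(-6*x).
For the particular solution try u_p = A0. Substituting and matching coefficients of each power of x gives A0 = -5/12, so u_p = -5/12.

u = -5/12 + C1*exp(2*x) + C2*exp(-6*x)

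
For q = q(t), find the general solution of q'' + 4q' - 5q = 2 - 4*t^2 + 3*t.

q = 58/125 + 4*t**2/5 + 17*t/25 + C1*exp(-5*t) + C2*exp(t)

Characteristic equation r² + 4r - 5 = 0 factors as (r + 5)(r - 1) = 0, so r = -5, 1.
Hence q_h = C1*exp(-5*t) + C2*exp(t).
For the particular solution try q_p = A0 + A1*t + A2*t^2. Substituting and matching coefficients of each power of t gives A0 = 58/125, A1 = 17/25, A2 = 4/5, so q_p = 58/125 + 4*t^2/5 + 17*t/25.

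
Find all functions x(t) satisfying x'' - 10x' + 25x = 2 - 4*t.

x = 2/125 - 4*t/25 + C1*exp(5*t) + C2*t*exp(5*t)

Characteristic equation r² - 10r + 25 = 0 has discriminant (-10)² - 4·(25) = 0, so r = 5 is a repeated root.
Hence x_h = (C1 + C2*t)*exp(5*t).
For the particular solution try x_p = A0 + A1*t. Substituting and matching coefficients of each power of t gives A0 = 2/125, A1 = -4/25, so x_p = 2/125 - 4*t/25.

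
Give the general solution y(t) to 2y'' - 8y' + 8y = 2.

y = 1/4 + C1*exp(2*t) + C2*t*exp(2*t)

Divide through by 2: y'' - 4y' + 4y = 1.
Characteristic equation r² - 4r + 4 = 0 has discriminant (-4)² - 4·(4) = 0, so r = 2 is a repeated root.
Hence y_h = (C1 + C2*t)*exp(2*t).
For the particular solution try y_p = A0. Substituting and matching coefficients of each power of t gives A0 = 1/4, so y_p = 1/4.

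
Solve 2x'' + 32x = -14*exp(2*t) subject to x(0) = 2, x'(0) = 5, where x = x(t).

x = -7*exp(2*t)/20 + 47*cos(4*t)/20 + 57*sin(4*t)/40

Divide through by 2: x'' + 16x = -7*exp(2*t).
Characteristic equation r² + 16 = 0 has discriminant (0)² - 4·(16) = -64 < 0, so r = ± 4i.
Hence x_h = C1*cos(4*t) + C2*sin(4*t).
Try x_p = A*exp(2*t). Substituting into the equation and dividing by exp(2*t) gives A = -7/20, so x_p = -7*exp(2*t)/20.
General solution: x = -7*exp(2*t)/20 + C1*cos(4*t) + C2*sin(4*t).
Apply the initial conditions: x(0) = -7/20 + C1 = 2 and x'(0) = -7/10 + 4*C2 = 5. Solving gives C1 = 47/20, C2 = 57/40.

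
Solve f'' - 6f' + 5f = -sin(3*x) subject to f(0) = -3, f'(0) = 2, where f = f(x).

Characteristic equation r² - 6r + 5 = 0 factors as (r - 1)(r - 5) = 0, so r = 1, 5.
Hence f_h = C1*exp(x) + C2*exp(5*x).
Try f_p = A*cos(3*x) + B*sin(3*x). Substituting and equating the coefficients of cos(3x) and sin(3x) gives A = -9/170, B = 1/85, so f_p = -9*cos(3*x)/170 + sin(3*x)/85.
General solution: f = -9*cos(3*x)/170 + sin(3*x)/85 + C1*exp(x) + C2*exp(5*x).
Apply the initial conditions: f(0) = -9/170 + C1 + C2 = -3 and f'(0) = 3/85 + C1 + 5*C2 = 2. Solving gives C1 = -167/40, C2 = 167/136.

f = -167*exp(x)/40 - 9*cos(3*x)/170 + sin(3*x)/85 + 167*exp(5*x)/136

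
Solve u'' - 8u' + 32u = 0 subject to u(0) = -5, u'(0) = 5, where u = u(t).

u = -5*cos(4*t)*exp(4*t) + 25*exp(4*t)*sin(4*t)/4

Characteristic equation r² - 8r + 32 = 0 has discriminant (-8)² - 4·(32) = -64 < 0, so r = 4 ± 4i.
Hence u_h = C1*cos(4*t)*exp(4*t) + C2*exp(4*t)*sin(4*t).
Apply the initial conditions: u(0) = C1 = -5 and u'(0) = 4*C1 + 4*C2 = 5. Solving gives C1 = -5, C2 = 25/4.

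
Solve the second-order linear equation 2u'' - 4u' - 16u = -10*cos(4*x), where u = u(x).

u = sin(4*x)/16 + 3*cos(4*x)/16 + C1*exp(4*x) + C2*exp(-2*x)

Divide through by 2: u'' - 2u' - 8u = -5*cos(4*x).
Characteristic equation r² - 2r - 8 = 0 factors as (r - 4)(r + 2) = 0, so r = 4, -2.
Hence u_h = C1*exp(4*x) + C2*exp(-2*x).
Try u_p = A*cos(4*x) + B*sin(4*x). Substituting and equating the coefficients of cos(4x) and sin(4x) gives A = 3/16, B = 1/16, so u_p = sin(4*x)/16 + 3*cos(4*x)/16.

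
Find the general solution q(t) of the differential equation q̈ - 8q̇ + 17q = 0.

q = C1*cos(t)*exp(4*t) + C2*exp(4*t)*sin(t)

Characteristic equation r² - 8r + 17 = 0 has discriminant (-8)² - 4·(17) = -4 < 0, so r = 4 ± i.
Hence q_h = C1*cos(t)*exp(4*t) + C2*exp(4*t)*sin(t).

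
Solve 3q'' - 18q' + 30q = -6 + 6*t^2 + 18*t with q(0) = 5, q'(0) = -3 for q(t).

q = 33/125 + t**2/5 + 21*t/25 - 2256*exp(3*t)*sin(t)/125 + 592*cos(t)*exp(3*t)/125

Divide through by 3: q'' - 6q' + 10q = -2 + 2*t^2 + 6*t.
Characteristic equation r² - 6r + 10 = 0 has discriminant (-6)² - 4·(10) = -4 < 0, so r = 3 ± i.
Hence q_h = C1*cos(t)*exp(3*t) + C2*exp(3*t)*sin(t).
For the particular solution try q_p = A0 + A1*t + A2*t^2. Substituting and matching coefficients of each power of t gives A0 = 33/125, A1 = 21/25, A2 = 1/5, so q_p = 33/125 + t^2/5 + 21*t/25.
General solution: q = 33/125 + t^2/5 + 21*t/25 + C1*cos(t)*exp(3*t) + C2*exp(3*t)*sin(t).
Apply the initial conditions: q(0) = 33/125 + C1 = 5 and q'(0) = 21/25 + C2 + 3*C1 = -3. Solving gives C1 = 592/125, C2 = -2256/125.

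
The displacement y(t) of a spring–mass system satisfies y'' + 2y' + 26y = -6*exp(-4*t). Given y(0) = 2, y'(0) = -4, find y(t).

y = -3*exp(-4*t)/17 - 43*exp(-t)*sin(5*t)/85 + 37*cos(5*t)*exp(-t)/17

Characteristic equation r² + 2r + 26 = 0 has discriminant (2)² - 4·(26) = -100 < 0, so r = -1 ± 5i.
Hence y_h = C1*cos(5*t)*exp(-t) + C2*exp(-t)*sin(5*t).
Try y_p = A*exp(-4*t). Substituting into the equation and dividing by exp(-4*t) gives A = -3/17, so y_p = -3*exp(-4*t)/17.
General solution: y = -3*exp(-4*t)/17 + C1*cos(5*t)*exp(-t) + C2*exp(-t)*sin(5*t).
Apply the initial conditions: y(0) = -3/17 + C1 = 2 and y'(0) = 12/17 - C1 + 5*C2 = -4. Solving gives C1 = 37/17, C2 = -43/85.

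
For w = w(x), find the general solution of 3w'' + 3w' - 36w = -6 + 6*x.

Divide through by 3: w'' + w' - 12w = -2 + 2*x.
Characteristic equation r² + r - 12 = 0 factors as (r - 3)(r + 4) = 0, so r = 3, -4.
Hence w_h = C1*exp(3*x) + C2*exp(-4*x).
For the particular solution try w_p = A0 + A1*x. Substituting and matching coefficients of each power of x gives A0 = 11/72, A1 = -1/6, so w_p = 11/72 - x/6.

w = 11/72 - x/6 + C1*exp(3*x) + C2*exp(-4*x)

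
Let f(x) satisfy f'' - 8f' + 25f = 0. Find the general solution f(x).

Characteristic equation r² - 8r + 25 = 0 has discriminant (-8)² - 4·(25) = -36 < 0, so r = 4 ± 3i.
Hence f_h = C1*cos(3*x)*exp(4*x) + C2*exp(4*x)*sin(3*x).

f = C1*cos(3*x)*exp(4*x) + C2*exp(4*x)*sin(3*x)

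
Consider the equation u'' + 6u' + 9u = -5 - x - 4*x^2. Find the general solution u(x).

Characteristic equation r² + 6r + 9 = 0 has discriminant (6)² - 4·(9) = 0, so r = -3 is a repeated root.
Hence u_h = (C1 + C2*x)*exp(-3*x).
For the particular solution try u_p = A0 + A1*x + A2*x^2. Substituting and matching coefficients of each power of x gives A0 = -7/9, A1 = 13/27, A2 = -4/9, so u_p = -7/9 - 4*x^2/9 + 13*x/27.

u = -7/9 - 4*x**2/9 + 13*x/27 + C1*exp(-3*x) + C2*x*exp(-3*x)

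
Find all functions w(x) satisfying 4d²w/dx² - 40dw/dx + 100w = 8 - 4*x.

Divide through by 4: w'' - 10w' + 25w = 2 - x.
Characteristic equation r² - 10r + 25 = 0 has discriminant (-10)² - 4·(25) = 0, so r = 5 is a repeated root.
Hence w_h = (C1 + C2*x)*exp(5*x).
For the particular solution try w_p = A0 + A1*x. Substituting and matching coefficients of each power of x gives A0 = 8/125, A1 = -1/25, so w_p = 8/125 - x/25.

w = 8/125 - x/25 + C1*exp(5*x) + C2*x*exp(5*x)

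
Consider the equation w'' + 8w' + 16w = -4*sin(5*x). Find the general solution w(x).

w = 36*sin(5*x)/1681 + 160*cos(5*x)/1681 + C1*exp(-4*x) + C2*x*exp(-4*x)

Characteristic equation r² + 8r + 16 = 0 has discriminant (8)² - 4·(16) = 0, so r = -4 is a repeated root.
Hence w_h = (C1 + C2*x)*exp(-4*x).
Try w_p = A*cos(5*x) + B*sin(5*x). Substituting and equating the coefficients of cos(5x) and sin(5x) gives A = 160/1681, B = 36/1681, so w_p = 36*sin(5*x)/1681 + 160*cos(5*x)/1681.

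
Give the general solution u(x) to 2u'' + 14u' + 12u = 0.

Divide through by 2: u'' + 7u' + 6u = 0.
Characteristic equation r² + 7r + 6 = 0 factors as (r + 6)(r + 1) = 0, so r = -6, -1.
Hence u_h = C1*exp(-6*x) + C2*exp(-x).

u = C1*exp(-6*x) + C2*exp(-x)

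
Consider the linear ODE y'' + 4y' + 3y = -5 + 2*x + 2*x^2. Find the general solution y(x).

y = -17/27 - 10*x/9 + 2*x**2/3 + C1*exp(-3*x) + C2*exp(-x)

Characteristic equation r² + 4r + 3 = 0 factors as (r + 3)(r + 1) = 0, so r = -3, -1.
Hence y_h = C1*exp(-3*x) + C2*exp(-x).
For the particular solution try y_p = A0 + A1*x + A2*x^2. Substituting and matching coefficients of each power of x gives A0 = -17/27, A1 = -10/9, A2 = 2/3, so y_p = -17/27 - 10*x/9 + 2*x^2/3.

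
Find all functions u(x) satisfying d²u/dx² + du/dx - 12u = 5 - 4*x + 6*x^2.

u = -23/48 - x**2/2 + x/4 + C1*exp(3*x) + C2*exp(-4*x)

Characteristic equation r² + r - 12 = 0 factors as (r - 3)(r + 4) = 0, so r = 3, -4.
Hence u_h = C1*exp(3*x) + C2*exp(-4*x).
For the particular solution try u_p = A0 + A1*x + A2*x^2. Substituting and matching coefficients of each power of x gives A0 = -23/48, A1 = 1/4, A2 = -1/2, so u_p = -23/48 - x^2/2 + x/4.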